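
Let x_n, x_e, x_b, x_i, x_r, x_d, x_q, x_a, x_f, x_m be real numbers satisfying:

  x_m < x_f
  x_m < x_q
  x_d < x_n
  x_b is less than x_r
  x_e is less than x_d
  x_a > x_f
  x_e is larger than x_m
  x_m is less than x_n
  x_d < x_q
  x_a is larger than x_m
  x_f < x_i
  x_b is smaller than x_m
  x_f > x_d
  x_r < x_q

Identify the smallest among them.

Chaining upward from x_b: directly above it, x_m, x_r; then x_e, x_f, x_a, x_n, x_q; then x_d, x_i.
That covers every other element, and nothing is given below x_b, so x_b is the smallest.

x_b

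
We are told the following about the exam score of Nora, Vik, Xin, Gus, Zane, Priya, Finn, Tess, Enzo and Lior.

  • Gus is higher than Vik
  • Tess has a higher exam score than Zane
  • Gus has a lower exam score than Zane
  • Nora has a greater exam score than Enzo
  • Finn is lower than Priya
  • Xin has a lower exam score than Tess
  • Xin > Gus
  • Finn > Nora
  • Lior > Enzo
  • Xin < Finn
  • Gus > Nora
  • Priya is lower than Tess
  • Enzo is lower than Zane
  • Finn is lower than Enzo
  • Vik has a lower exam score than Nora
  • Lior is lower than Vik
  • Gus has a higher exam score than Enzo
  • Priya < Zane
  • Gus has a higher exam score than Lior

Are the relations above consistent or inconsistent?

inconsistent

We have Finn < Enzo stated directly, yet also Enzo < Lior < Vik < Nora < Gus < Xin < Finn by chaining the others — so Enzo < Finn. Contradiction.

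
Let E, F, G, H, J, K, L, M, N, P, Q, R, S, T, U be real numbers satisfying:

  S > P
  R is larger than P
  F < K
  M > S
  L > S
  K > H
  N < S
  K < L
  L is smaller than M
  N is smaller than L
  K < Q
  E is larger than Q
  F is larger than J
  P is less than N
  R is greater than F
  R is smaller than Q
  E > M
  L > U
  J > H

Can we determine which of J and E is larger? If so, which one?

J < F and F < K give J < K.
With K < L: J < F < K < L.
Then L < M extends the chain to M.
With M < E: J < F < K < L < M < E.
So E is larger.

E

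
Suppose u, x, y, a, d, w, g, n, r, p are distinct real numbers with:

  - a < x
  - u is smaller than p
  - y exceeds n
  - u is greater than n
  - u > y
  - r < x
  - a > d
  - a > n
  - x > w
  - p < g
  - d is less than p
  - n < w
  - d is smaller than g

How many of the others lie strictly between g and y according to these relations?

2

The relations place y below g. An element lies strictly between them when it is forced above y and also forced below g.
Above y: {u, p}. Below g: {n, u, d, p}.
Intersection: {u, p} — 2.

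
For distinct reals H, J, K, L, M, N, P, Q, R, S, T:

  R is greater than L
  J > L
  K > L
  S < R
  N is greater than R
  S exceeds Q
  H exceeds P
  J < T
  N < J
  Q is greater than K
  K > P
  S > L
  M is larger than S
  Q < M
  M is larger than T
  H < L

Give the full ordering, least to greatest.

Nothing is placed below P, so it is least; from there P < H; H < L; L < K; K < Q; Q < S; S < R; R < N; N < J; J < T; T < M, each given directly.

P < H < L < K < Q < S < R < N < J < T < M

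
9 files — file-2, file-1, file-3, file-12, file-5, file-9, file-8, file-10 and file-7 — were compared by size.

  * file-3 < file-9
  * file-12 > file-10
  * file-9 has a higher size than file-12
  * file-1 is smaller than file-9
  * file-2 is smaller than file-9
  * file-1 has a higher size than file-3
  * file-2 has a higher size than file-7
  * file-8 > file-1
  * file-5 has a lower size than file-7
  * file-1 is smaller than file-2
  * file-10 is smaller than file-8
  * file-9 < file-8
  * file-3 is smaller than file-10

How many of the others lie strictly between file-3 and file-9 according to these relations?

4

Chaining upward from file-3 reaches: file-10, file-1, file-2, file-12, file-8.
Chaining downward from file-9 reaches: file-5, file-10, file-7, file-1, file-2, file-12.
Strictly between file-3 and file-9 are those in both lists: file-10, file-1, file-2, file-12 — 4 elements.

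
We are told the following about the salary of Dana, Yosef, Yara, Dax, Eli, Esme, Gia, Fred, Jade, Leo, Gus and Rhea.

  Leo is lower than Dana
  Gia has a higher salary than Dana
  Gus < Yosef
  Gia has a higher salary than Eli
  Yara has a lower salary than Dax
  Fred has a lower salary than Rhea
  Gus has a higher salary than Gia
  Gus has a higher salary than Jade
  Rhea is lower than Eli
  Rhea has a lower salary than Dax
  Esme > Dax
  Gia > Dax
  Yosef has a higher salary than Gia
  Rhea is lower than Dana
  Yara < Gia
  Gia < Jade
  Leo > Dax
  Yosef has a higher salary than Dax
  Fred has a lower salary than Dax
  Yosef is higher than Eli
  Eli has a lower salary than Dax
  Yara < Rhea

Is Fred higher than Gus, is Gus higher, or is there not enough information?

Chaining the given relations: Fred < Rhea < Eli < Dax < Leo < Dana < Gia < Jade < Gus.
So Gus is higher.

Gus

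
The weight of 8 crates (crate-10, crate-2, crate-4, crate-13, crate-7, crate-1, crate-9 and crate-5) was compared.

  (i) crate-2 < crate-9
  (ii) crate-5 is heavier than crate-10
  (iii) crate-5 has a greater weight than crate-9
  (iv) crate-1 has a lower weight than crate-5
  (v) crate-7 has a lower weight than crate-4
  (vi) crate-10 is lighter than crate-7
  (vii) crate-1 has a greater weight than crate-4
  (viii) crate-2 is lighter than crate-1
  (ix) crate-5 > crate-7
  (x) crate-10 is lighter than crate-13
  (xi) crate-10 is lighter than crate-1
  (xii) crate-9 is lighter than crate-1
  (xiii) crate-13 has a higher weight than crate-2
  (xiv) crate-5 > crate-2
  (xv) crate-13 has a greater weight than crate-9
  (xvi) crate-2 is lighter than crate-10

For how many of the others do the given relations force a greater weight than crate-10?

5

Directly above crate-10: crate-13, crate-7, crate-1, crate-5.
One step further: crate-4 (5 so far).
Nothing else is reachable above crate-10; 5 in all.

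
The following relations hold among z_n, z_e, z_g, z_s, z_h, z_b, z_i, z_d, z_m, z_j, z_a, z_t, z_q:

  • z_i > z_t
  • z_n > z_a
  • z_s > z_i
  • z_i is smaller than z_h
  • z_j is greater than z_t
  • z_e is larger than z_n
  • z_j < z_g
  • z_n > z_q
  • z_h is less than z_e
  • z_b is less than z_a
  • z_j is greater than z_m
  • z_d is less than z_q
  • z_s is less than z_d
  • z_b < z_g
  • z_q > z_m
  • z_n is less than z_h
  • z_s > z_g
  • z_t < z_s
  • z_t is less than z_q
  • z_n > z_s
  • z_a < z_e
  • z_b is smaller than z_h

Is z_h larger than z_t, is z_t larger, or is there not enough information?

z_t < z_j < z_g < z_s < z_d < z_q < z_n < z_h, by transitivity through z_j, z_g, z_s, z_d, z_q, z_n.
So z_h is larger.

z_h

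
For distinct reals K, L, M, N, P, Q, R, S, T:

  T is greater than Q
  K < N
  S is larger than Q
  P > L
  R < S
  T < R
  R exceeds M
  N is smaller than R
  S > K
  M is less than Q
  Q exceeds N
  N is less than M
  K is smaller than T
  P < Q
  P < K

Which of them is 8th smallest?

The consecutive relations fix a unique order: L < P < K < N < M < Q < T < R < S.
Counting 8 from the smallest end gives R.

R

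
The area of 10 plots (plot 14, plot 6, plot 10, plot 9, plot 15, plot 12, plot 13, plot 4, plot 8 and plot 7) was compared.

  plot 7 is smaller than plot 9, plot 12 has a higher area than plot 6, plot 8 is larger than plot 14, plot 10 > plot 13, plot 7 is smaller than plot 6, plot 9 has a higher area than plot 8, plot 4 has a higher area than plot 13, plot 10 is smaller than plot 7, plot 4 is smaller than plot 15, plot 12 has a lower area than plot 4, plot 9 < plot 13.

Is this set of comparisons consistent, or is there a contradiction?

We have plot 7 < plot 9 stated directly, yet also plot 9 < plot 13 < plot 10 < plot 7 by chaining the others — so plot 9 < plot 7. Contradiction.

inconsistent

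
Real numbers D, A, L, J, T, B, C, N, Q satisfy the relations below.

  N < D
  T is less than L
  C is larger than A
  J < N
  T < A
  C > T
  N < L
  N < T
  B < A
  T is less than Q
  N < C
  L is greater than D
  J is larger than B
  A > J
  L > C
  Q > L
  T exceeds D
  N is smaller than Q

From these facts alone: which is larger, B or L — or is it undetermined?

The relevant relations are B < J; J < N; N < D; D < T; T < A; A < C; C < L.
Chaining these gives B < J < N < D < T < A < C < L.
So L is larger.

L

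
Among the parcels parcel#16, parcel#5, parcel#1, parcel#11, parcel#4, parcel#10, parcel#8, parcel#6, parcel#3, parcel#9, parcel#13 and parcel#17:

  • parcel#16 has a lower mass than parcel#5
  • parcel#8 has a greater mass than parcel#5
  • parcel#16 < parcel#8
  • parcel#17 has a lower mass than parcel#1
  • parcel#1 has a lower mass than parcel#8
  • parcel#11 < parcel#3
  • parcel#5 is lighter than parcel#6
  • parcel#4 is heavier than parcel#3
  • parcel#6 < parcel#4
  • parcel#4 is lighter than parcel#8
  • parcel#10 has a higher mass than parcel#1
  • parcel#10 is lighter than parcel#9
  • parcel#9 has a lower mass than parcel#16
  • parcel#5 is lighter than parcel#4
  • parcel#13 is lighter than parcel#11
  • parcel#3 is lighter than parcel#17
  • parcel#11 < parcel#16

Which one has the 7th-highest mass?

parcel#10

The consecutive relations fix a unique order: parcel#13 < parcel#11 < parcel#3 < parcel#17 < parcel#1 < parcel#10 < parcel#9 < parcel#16 < parcel#5 < parcel#6 < parcel#4 < parcel#8.
Counting 7 from the largest end gives parcel#10.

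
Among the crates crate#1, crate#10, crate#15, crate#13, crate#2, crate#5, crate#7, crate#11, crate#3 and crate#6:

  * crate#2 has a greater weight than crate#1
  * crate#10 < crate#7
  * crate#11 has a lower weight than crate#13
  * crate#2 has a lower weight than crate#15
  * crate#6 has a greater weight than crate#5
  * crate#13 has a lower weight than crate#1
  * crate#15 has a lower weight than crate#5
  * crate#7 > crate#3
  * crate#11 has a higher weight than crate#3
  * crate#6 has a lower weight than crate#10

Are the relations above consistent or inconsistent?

consistent

The single ordering crate#3 < crate#11 < crate#13 < crate#1 < crate#2 < crate#15 < crate#5 < crate#6 < crate#10 < crate#7 satisfies every listed relation, so no contradiction arises.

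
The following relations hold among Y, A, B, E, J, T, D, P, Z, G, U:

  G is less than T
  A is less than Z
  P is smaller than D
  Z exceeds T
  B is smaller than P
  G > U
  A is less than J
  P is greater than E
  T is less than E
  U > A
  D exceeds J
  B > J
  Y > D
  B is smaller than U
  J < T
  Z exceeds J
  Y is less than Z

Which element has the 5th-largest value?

E

The consecutive relations fix a unique order: A < J < B < U < G < T < E < P < D < Y < Z.
Counting 5 from the largest end gives E.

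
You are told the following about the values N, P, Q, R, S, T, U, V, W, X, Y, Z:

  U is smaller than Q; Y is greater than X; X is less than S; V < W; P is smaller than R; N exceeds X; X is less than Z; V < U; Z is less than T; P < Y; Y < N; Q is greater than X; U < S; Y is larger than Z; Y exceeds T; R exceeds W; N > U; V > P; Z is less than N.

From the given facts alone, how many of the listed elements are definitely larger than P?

8

The elements the relations force above P are V, W, U, Y, R, S, N, Q — no chain reaches any other.
That is 8.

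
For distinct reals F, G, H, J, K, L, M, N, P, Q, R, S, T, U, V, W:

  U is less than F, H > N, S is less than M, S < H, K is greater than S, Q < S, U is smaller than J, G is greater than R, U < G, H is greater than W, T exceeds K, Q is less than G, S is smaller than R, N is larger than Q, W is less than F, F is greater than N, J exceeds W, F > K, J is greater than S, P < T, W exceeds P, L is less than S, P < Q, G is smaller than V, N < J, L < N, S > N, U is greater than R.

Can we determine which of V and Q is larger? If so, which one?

Q < N and N < S give Q < S.
With S < R: Q < N < S < R.
With R < U: Q < N < S < R < U.
With U < G: Q < N < S < R < U < G.
With G < V: Q < N < S < R < U < G < V.
So V is larger.

V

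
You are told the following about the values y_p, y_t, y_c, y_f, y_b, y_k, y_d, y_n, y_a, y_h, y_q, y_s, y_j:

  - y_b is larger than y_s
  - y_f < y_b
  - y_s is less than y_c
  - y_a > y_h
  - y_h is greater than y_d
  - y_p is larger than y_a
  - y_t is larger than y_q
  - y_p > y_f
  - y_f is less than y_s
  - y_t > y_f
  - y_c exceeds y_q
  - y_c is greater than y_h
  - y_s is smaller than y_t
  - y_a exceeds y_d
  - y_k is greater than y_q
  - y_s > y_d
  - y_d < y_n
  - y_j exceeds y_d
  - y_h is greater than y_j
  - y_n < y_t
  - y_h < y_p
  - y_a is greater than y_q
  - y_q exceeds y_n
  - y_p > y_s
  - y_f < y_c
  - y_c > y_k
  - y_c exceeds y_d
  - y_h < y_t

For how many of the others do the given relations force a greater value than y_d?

Directly above y_d: y_n, y_j, y_h, y_s, y_a, y_c.
One step further: y_q, y_t, y_b, y_p (10 so far).
One step further: y_k (11 so far).
Nothing else is reachable above y_d; 11 in all.

11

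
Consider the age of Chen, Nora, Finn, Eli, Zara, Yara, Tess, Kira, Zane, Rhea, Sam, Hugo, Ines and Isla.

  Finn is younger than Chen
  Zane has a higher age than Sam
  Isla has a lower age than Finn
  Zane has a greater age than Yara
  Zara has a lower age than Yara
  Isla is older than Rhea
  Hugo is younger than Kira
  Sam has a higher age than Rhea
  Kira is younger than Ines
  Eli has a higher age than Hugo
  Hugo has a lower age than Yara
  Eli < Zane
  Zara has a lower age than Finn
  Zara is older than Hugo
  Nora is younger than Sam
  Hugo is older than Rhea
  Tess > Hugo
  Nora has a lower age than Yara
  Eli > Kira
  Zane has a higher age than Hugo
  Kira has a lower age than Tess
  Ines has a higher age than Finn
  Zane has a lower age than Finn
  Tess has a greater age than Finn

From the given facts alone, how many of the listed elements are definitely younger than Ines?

Directly below Ines: Kira, Finn.
One step further: Hugo, Isla, Zara, Zane (6 so far).
One step further: Rhea, Eli, Yara, Sam (10 so far).
One step further: Nora (11 so far).
No other element is forced below Ines by the given relations, so the count is 11.

11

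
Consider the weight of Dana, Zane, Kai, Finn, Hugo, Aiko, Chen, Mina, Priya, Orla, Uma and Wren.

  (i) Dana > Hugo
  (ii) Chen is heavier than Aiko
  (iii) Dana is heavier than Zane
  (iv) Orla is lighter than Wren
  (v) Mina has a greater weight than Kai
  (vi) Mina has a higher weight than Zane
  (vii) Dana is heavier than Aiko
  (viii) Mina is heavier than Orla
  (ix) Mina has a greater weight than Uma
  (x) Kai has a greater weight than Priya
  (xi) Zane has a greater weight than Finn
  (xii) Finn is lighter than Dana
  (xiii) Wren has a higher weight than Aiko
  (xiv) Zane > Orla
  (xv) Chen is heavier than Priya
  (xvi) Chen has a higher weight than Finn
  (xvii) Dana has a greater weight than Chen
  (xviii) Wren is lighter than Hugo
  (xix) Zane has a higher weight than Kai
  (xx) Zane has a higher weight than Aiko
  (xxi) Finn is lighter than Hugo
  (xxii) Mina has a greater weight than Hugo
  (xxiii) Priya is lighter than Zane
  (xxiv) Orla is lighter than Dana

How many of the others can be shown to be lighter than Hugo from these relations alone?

The elements the relations force below Hugo are Finn, Orla, Aiko, Wren — no chain reaches any other.
That is 4.

4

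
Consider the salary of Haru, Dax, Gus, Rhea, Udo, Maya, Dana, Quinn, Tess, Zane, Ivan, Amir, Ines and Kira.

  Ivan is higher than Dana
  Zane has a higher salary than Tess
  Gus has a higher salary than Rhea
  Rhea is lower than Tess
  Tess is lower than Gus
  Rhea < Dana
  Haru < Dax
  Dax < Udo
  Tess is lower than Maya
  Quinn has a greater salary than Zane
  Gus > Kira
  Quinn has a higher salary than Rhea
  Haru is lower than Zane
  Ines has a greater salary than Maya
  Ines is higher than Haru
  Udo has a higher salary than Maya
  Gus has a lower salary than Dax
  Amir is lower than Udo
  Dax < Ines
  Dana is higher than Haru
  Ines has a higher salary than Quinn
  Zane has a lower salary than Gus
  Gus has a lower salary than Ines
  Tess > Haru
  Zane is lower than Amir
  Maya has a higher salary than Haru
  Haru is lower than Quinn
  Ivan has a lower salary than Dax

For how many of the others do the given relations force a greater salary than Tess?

8

Directly above Tess: Zane, Maya, Gus.
One step further: Quinn, Dax, Ines, Amir, Udo (8 so far).
No other element is forced above Tess by the given relations, so the count is 8.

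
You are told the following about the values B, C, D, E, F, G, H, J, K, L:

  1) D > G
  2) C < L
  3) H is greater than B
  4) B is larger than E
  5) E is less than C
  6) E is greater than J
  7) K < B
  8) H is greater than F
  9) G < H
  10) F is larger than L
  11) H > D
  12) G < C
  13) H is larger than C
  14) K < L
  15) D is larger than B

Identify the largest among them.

H

Chaining downward from H: directly below it, G, C, B, F, D; then E, K, L; then J.
That covers every other element, and nothing is given above H, so H is the largest.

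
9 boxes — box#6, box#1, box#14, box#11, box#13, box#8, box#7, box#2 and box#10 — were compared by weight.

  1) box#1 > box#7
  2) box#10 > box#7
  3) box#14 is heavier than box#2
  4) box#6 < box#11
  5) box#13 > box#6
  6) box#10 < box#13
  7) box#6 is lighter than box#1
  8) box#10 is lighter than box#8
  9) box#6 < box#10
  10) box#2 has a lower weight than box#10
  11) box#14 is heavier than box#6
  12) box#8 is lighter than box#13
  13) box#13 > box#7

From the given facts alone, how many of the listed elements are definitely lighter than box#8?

Directly below box#8: box#10.
One step further: box#6, box#7, box#2 (4 so far).
Nothing else is reachable below box#8; 4 in all.

4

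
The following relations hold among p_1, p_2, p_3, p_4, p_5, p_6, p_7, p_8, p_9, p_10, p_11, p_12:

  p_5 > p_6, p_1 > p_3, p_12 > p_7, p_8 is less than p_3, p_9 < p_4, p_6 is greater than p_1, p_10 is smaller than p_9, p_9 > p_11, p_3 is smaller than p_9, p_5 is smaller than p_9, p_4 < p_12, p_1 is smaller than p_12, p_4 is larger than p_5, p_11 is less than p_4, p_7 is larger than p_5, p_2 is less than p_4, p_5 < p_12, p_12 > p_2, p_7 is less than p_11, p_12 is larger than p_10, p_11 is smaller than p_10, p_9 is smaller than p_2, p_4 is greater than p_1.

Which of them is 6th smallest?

Chaining the given pairs: p_8 < p_3 < p_1 < p_6 < p_5 < p_7 < p_11 < p_10 < p_9 < p_2 < p_4 < p_12.
The 6th smallest is p_7.

p_7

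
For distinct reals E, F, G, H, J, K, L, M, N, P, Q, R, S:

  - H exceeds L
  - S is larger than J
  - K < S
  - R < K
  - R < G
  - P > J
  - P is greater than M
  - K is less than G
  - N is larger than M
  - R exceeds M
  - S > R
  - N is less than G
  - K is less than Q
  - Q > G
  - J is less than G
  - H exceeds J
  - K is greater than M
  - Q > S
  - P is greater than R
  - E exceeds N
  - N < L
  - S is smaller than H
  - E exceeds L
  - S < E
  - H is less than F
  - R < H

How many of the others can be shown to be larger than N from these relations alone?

6

From N the given relations immediately reach L, G, E.
From those, H, Q — 5 in total.
From those, F — 6 in total.
No other element is forced above N by the given relations, so the count is 6.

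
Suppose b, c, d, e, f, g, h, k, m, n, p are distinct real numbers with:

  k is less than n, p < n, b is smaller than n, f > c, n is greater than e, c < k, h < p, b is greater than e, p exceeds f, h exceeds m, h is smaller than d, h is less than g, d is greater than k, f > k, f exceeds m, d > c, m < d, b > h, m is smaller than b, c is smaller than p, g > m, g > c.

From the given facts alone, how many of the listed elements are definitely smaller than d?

The elements the relations force below d are m, c, k, h — no chain reaches any other.
That is 4.

4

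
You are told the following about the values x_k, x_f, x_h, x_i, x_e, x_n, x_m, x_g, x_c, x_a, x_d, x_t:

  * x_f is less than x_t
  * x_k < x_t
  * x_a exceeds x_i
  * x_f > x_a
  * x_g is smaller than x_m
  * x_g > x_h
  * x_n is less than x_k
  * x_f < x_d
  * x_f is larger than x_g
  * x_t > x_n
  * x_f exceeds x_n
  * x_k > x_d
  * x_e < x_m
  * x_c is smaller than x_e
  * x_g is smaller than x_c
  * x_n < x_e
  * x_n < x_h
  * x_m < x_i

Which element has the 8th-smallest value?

Piecing the relations together gives one ordering: x_n < x_h < x_g < x_c < x_e < x_m < x_i < x_a < x_f < x_d < x_k < x_t.
The 8th smallest is x_a.

x_a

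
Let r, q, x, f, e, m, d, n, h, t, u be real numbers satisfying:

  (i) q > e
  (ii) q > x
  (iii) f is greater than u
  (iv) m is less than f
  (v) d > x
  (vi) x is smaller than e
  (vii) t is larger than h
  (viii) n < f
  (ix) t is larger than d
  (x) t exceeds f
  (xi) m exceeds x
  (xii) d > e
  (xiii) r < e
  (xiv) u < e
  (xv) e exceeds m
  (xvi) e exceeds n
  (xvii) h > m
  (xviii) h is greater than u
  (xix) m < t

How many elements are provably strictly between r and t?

The relations place r below t. An element lies strictly between them when it is forced above r and also forced below t.
Above r: {e, d, q}. Below t: {n, u, x, m, e, d, h, f}.
Intersection: {e, d} — 2.

2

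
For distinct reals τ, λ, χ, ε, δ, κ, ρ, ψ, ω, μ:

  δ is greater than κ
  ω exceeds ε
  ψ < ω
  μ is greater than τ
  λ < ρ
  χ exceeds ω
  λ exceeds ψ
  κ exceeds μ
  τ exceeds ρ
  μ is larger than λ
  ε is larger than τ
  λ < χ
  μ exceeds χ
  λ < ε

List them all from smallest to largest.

Nothing is placed below ψ, so it is least; from there ψ < λ; λ < ρ; ρ < τ; τ < ε; ε < ω; ω < χ; χ < μ; μ < κ; κ < δ, each given directly.

ψ < λ < ρ < τ < ε < ω < χ < μ < κ < δ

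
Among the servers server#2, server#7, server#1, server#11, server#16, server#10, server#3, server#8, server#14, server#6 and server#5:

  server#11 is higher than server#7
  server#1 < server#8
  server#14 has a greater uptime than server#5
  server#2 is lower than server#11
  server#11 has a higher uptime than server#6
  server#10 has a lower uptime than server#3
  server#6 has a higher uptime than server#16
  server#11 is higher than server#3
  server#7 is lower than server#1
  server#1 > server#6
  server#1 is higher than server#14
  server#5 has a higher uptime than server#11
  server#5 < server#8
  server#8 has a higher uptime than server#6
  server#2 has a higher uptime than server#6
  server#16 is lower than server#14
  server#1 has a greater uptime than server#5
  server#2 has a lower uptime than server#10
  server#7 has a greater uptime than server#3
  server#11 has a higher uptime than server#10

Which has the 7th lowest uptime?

The consecutive relations fix a unique order: server#16 < server#6 < server#2 < server#10 < server#3 < server#7 < server#11 < server#5 < server#14 < server#1 < server#8.
Counting 7 from the smallest end gives server#11.

server#11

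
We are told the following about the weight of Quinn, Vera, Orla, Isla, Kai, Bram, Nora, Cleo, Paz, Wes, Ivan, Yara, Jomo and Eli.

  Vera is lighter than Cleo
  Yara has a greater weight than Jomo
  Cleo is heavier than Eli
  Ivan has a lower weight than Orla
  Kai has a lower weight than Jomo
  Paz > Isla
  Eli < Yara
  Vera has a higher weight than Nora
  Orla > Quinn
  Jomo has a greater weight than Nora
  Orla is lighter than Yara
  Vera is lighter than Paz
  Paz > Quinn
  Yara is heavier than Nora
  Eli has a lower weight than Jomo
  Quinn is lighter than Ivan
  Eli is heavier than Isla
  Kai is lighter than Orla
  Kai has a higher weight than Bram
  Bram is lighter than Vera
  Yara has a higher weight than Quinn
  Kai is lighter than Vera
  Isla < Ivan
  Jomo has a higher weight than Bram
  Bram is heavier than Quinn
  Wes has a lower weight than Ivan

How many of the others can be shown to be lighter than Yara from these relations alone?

From Yara the given relations immediately reach Quinn, Nora, Eli, Jomo, Orla.
From those, Isla, Bram, Ivan, Kai — 9 in total.
From those, Wes — 10 in total.
No other element is forced below Yara by the given relations, so the count is 10.

10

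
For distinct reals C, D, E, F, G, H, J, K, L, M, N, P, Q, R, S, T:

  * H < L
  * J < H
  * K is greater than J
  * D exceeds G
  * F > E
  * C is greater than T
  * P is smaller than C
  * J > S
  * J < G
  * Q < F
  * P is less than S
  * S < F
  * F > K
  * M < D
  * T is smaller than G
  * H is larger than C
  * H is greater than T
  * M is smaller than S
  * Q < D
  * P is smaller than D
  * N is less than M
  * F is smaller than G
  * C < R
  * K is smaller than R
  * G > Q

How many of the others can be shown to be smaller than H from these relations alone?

Directly below H: T, C, J.
One step further: P, S (5 so far).
One step further: M (6 so far).
One step further: N (7 so far).
No other element is forced below H by the given relations, so the count is 7.

7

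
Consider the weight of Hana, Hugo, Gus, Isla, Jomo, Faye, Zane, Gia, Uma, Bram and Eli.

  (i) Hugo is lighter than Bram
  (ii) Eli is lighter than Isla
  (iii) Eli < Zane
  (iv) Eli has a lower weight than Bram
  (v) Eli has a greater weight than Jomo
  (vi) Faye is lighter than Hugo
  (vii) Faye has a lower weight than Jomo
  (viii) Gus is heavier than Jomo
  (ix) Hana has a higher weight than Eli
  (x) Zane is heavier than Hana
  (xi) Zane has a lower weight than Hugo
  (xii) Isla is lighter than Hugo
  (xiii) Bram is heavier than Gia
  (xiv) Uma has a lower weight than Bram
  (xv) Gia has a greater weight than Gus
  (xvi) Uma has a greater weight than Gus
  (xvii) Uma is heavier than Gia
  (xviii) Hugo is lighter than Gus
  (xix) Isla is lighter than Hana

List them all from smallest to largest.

Faye < Jomo < Eli < Isla < Hana < Zane < Hugo < Gus < Gia < Uma < Bram

Nothing is placed below Faye, so it is least; from there Faye < Jomo; Jomo < Eli; Eli < Isla; Isla < Hana; Hana < Zane; Zane < Hugo; Hugo < Gus; Gus < Gia; Gia < Uma; Uma < Bram, each given directly.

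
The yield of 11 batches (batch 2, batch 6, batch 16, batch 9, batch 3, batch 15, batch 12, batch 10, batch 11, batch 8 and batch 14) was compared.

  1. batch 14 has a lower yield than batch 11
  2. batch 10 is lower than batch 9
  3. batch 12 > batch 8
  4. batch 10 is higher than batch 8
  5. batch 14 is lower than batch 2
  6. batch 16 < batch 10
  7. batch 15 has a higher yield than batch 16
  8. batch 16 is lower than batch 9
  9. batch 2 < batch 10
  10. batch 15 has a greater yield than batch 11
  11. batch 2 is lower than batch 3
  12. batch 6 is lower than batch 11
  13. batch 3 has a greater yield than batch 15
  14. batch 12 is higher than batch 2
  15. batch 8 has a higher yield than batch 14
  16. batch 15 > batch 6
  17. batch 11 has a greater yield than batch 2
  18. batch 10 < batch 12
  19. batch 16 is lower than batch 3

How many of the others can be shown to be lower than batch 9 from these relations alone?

The elements the relations force below batch 9 are batch 14, batch 16, batch 2, batch 8, batch 10 — no chain reaches any other.
That is 5.

5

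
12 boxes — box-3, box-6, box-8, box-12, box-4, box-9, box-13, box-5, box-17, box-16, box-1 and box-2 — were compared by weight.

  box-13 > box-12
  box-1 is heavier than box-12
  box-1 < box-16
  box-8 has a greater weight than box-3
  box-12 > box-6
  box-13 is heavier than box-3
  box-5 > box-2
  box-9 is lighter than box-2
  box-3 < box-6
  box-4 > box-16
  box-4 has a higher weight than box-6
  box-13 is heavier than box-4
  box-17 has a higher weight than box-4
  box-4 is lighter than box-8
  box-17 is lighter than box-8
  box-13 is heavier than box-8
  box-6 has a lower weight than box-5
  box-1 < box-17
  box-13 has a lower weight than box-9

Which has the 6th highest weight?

box-17

Chaining the given pairs: box-3 < box-6 < box-12 < box-1 < box-16 < box-4 < box-17 < box-8 < box-13 < box-9 < box-2 < box-5.
The 6th largest is box-17.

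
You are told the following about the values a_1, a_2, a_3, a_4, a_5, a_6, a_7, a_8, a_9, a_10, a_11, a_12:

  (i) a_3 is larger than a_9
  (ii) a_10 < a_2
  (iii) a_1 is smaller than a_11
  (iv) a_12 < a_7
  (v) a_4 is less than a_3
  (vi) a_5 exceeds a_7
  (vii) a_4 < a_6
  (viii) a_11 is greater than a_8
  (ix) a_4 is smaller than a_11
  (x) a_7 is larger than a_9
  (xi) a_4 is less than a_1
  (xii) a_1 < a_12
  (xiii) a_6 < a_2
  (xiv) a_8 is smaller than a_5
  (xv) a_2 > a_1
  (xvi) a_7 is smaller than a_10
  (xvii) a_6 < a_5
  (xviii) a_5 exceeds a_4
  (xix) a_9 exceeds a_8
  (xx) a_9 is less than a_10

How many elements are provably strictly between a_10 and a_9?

1

The relations place a_9 below a_10. An element lies strictly between them when it is forced above a_9 and also forced below a_10.
Above a_9: {a_7, a_5, a_3, a_2}. Below a_10: {a_4, a_1, a_12, a_8, a_7}.
Intersection: {a_7} — 1.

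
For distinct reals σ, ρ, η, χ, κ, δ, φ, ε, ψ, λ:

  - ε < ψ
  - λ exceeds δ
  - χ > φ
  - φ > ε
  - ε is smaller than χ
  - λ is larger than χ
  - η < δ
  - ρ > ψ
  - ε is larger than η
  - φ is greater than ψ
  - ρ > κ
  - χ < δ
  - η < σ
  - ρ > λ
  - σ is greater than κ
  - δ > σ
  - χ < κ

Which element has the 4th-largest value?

σ

The consecutive relations fix a unique order: η < ε < ψ < φ < χ < κ < σ < δ < λ < ρ.
Counting 4 from the largest end gives σ.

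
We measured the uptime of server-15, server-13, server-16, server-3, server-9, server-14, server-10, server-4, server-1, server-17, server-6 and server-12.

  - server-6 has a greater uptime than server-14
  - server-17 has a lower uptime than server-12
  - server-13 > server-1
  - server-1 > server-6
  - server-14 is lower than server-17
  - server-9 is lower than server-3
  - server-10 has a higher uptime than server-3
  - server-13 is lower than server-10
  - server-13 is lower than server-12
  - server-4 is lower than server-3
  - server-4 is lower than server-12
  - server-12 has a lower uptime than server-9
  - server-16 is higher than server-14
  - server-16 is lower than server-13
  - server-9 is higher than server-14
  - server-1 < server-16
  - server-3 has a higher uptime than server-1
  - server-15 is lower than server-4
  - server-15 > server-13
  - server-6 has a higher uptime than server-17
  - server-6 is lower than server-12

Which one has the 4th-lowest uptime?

Piecing the relations together gives one ordering: server-14 < server-17 < server-6 < server-1 < server-16 < server-13 < server-15 < server-4 < server-12 < server-9 < server-3 < server-10.
The 4th smallest is server-1.

server-1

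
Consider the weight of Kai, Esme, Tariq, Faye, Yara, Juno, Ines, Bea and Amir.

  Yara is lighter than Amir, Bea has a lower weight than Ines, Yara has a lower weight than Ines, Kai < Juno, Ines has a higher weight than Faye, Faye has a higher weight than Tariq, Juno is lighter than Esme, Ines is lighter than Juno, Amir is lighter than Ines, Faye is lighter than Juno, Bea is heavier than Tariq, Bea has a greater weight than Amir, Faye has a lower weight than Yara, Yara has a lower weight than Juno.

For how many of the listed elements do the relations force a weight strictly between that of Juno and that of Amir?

The relations place Amir below Juno. An element lies strictly between them when it is forced above Amir and also forced below Juno.
Above Amir: {Bea, Ines, Esme}. Below Juno: {Tariq, Faye, Yara, Kai, Bea, Ines}.
Intersection: {Bea, Ines} — 2.

2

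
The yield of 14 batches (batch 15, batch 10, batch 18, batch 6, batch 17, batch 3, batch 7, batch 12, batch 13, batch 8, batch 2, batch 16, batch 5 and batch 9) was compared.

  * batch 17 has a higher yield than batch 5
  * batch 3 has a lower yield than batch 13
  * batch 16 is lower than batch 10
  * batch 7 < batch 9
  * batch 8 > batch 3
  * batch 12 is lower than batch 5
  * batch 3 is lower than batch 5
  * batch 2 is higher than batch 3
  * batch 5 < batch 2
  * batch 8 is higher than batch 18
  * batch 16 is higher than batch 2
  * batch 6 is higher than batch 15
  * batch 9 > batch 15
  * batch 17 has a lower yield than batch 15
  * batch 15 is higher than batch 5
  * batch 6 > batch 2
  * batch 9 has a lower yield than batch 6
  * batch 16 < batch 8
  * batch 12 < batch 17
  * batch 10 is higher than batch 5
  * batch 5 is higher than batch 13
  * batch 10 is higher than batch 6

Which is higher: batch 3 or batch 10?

batch 10

batch 3 < batch 13 and batch 13 < batch 5 give batch 3 < batch 5.
Then batch 5 < batch 17 extends the chain to batch 17.
With batch 17 < batch 15: batch 3 < batch 13 < batch 5 < batch 17 < batch 15.
Then batch 15 < batch 9 extends the chain to batch 9.
With batch 9 < batch 6: batch 3 < batch 13 < batch 5 < batch 17 < batch 15 < batch 9 < batch 6.
With batch 6 < batch 10: batch 3 < batch 13 < batch 5 < batch 17 < batch 15 < batch 9 < batch 6 < batch 10.
So batch 3 < batch 10; batch 10 is the higher of the two.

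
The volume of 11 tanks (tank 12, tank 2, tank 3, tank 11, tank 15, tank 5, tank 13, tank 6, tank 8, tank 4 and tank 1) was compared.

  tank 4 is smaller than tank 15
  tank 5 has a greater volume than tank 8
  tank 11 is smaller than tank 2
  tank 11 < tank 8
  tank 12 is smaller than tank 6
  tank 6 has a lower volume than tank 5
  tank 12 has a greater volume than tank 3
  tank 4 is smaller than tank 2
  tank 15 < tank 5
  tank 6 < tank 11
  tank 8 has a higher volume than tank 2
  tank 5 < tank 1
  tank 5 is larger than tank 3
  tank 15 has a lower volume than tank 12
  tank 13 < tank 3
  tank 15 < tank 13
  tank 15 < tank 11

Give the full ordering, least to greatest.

tank 4 < tank 15 < tank 13 < tank 3 < tank 12 < tank 6 < tank 11 < tank 2 < tank 8 < tank 5 < tank 1

The consecutive links are each given: tank 4 < tank 15; tank 15 < tank 13; tank 13 < tank 3; tank 3 < tank 12; tank 12 < tank 6; tank 6 < tank 11; tank 11 < tank 2; tank 2 < tank 8; tank 8 < tank 5; tank 5 < tank 1.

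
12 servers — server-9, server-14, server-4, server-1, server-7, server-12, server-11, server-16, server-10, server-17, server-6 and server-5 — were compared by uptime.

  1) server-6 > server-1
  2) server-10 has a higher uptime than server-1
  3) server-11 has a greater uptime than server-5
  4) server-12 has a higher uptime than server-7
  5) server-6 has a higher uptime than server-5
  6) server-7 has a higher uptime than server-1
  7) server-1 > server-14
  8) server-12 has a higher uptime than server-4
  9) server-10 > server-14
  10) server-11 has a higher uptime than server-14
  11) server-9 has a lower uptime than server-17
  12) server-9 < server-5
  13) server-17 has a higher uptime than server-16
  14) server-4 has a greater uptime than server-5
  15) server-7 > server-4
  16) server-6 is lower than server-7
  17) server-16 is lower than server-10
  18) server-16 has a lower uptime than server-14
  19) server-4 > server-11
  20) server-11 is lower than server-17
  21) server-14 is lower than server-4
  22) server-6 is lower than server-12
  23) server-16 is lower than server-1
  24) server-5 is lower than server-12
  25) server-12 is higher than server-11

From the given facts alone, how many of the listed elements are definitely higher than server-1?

From server-1 the given relations immediately reach server-10, server-6, server-7.
From those, server-12 — 4 in total.
No other element is forced above server-1 by the given relations, so the count is 4.

4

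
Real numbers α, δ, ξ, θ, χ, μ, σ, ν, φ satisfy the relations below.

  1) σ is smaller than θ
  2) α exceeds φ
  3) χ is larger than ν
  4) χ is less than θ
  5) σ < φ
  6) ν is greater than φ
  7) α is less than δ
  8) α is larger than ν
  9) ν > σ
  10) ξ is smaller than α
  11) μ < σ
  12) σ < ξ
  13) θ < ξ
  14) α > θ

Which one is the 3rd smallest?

Piecing the relations together gives one ordering: μ < σ < φ < ν < χ < θ < ξ < α < δ.
The 3rd smallest is φ.

φ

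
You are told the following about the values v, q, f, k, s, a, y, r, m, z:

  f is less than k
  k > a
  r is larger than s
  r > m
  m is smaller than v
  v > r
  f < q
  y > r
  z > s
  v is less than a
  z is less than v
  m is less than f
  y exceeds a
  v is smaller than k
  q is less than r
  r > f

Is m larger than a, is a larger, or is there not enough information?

a

Link the given pairs in sequence: m < f; f < q; q < r; r < v; v < a.
Chaining these gives m < f < q < r < v < a.
So a is larger.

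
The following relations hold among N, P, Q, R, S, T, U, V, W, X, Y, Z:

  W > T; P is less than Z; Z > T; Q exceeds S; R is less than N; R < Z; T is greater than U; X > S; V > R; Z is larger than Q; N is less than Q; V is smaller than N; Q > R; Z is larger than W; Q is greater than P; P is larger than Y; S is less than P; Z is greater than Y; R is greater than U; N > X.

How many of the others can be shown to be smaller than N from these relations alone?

From N the given relations immediately reach R, V, X.
From those, U, S — 5 in total.
No other element is forced below N by the given relations, so the count is 5.

5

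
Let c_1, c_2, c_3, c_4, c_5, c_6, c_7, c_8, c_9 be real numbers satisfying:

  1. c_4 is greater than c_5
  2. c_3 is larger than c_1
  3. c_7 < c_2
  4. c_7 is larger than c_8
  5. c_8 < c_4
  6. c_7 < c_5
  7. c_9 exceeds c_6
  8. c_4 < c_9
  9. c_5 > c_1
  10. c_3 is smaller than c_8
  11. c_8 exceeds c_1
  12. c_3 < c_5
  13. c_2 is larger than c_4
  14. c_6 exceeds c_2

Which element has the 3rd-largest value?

The consecutive relations fix a unique order: c_1 < c_3 < c_8 < c_7 < c_5 < c_4 < c_2 < c_6 < c_9.
Counting 3 from the largest end gives c_2.

c_2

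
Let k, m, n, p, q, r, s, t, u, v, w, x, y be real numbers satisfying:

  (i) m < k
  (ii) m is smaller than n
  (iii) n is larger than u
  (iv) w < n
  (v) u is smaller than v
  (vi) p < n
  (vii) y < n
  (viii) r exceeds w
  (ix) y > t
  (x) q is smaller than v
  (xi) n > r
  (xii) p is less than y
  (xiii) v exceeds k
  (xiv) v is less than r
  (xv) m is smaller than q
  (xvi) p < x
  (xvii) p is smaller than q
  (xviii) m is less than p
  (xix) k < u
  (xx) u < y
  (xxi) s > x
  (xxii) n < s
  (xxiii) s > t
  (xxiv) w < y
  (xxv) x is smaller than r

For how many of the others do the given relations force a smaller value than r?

Directly below r: w, v, x.
One step further: p, k, u, q (7 so far).
One step further: m (8 so far).
No other element is forced below r by the given relations, so the count is 8.

8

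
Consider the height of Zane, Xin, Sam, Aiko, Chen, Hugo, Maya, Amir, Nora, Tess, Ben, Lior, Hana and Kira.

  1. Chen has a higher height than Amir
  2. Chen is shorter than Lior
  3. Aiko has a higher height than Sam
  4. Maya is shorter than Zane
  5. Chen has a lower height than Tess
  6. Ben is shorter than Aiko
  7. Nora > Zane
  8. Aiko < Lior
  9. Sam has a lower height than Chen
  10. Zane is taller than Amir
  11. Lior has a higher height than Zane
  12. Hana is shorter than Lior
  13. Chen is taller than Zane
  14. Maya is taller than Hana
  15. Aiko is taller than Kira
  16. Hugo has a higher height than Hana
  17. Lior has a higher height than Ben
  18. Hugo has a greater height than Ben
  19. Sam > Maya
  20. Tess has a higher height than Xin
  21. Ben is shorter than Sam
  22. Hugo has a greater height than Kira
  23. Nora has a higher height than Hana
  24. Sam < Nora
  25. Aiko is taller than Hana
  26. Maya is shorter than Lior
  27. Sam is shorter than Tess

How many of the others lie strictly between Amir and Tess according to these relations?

2

The relations place Amir below Tess. An element lies strictly between them when it is forced above Amir and also forced below Tess.
Above Amir: {Zane, Chen, Nora, Lior}. Below Tess: {Ben, Hana, Maya, Zane, Sam, Chen, Xin}.
Intersection: {Zane, Chen} — 2.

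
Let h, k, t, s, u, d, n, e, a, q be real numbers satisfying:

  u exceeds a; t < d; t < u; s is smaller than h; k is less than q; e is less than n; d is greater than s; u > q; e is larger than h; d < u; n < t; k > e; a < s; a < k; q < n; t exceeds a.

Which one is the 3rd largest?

The consecutive relations fix a unique order: a < s < h < e < k < q < n < t < d < u.
The 3rd largest is t.

t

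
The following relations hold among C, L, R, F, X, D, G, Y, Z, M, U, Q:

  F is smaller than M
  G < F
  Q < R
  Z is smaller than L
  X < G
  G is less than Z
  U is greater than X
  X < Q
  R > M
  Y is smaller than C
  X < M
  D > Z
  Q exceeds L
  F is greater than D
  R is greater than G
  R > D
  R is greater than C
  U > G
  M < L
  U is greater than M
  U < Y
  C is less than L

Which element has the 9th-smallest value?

Chaining the given pairs: X < G < Z < D < F < M < U < Y < C < L < Q < R.
Counting 9 from the smallest end gives C.

C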